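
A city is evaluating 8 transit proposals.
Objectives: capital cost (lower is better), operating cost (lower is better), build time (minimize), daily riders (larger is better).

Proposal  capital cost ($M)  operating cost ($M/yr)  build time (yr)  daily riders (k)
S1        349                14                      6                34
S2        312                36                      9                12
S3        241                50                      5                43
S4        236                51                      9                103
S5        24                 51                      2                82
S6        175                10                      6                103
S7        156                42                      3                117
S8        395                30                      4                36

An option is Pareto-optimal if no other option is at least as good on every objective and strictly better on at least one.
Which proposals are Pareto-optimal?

S5, S6, S7, S8

S1: dominated by S6 (capital cost 175≤349, operating cost 10≤14, build time 6≤6, daily riders 103≥34).
S2: dominated by S6 (capital cost 175≤312, operating cost 10≤36, build time 6≤9, daily riders 103≥12).
S3: dominated by S7 (capital cost 156≤241, operating cost 42≤50, build time 3≤5, daily riders 117≥43).
S4: dominated by S6 (capital cost 175≤236, operating cost 10≤51, build time 6≤9, daily riders 103≥103).
S5: not dominated (best capital cost).
S6: not dominated (best operating cost).
S7: not dominated (best daily riders).
S8: not dominated.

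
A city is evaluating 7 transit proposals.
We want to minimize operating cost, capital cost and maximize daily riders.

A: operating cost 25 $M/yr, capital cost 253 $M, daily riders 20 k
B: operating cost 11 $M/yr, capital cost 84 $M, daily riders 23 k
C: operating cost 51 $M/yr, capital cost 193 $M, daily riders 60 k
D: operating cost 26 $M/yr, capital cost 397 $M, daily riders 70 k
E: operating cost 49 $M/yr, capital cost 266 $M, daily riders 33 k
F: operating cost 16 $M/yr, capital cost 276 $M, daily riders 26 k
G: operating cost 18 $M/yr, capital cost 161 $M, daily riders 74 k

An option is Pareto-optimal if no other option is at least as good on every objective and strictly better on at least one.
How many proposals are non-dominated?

3

A: dominated by B (operating cost 11≤25, capital cost 84≤253, daily riders 23≥20).
B: not dominated (best operating cost).
C: dominated by G (operating cost 18≤51, capital cost 161≤193, daily riders 74≥60).
D: dominated by G (operating cost 18≤26, capital cost 161≤397, daily riders 74≥70).
E: dominated by G (operating cost 18≤49, capital cost 161≤266, daily riders 74≥33).
F: not dominated.
G: not dominated (best daily riders).
Pareto-optimal: B, F, G → 3.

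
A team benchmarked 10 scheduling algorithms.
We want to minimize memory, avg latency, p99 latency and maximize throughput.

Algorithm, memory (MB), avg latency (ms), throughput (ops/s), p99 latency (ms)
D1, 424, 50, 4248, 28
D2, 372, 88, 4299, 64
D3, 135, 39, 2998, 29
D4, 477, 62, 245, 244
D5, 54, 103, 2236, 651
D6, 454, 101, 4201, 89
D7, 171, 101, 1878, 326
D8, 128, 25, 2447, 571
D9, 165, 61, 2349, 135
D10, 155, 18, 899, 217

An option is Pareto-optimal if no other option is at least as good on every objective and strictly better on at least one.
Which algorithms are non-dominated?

D1, D2, D3, D5, D8, D10

D1: not dominated (best p99 latency).
D2: not dominated (best throughput).
D3: not dominated.
D4: dominated by D1 (memory 424≤477, avg latency 50≤62, throughput 4248≥245, p99 latency 28≤244).
D5: not dominated (best memory).
D6: dominated by D1 (memory 424≤454, avg latency 50≤101, throughput 4248≥4201, p99 latency 28≤89).
D7: dominated by D3 (memory 135≤171, avg latency 39≤101, throughput 2998≥1878, p99 latency 29≤326).
D8: not dominated.
D9: dominated by D3 (memory 135≤165, avg latency 39≤61, throughput 2998≥2349, p99 latency 29≤135).
D10: not dominated (best avg latency).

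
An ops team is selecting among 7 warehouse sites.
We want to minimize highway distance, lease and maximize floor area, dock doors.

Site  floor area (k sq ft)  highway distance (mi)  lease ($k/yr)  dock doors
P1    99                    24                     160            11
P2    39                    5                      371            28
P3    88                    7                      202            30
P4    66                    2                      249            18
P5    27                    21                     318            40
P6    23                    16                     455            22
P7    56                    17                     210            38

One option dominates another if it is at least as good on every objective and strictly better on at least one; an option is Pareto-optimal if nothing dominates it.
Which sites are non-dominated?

P1, P2, P3, P4, P5, P7

P1: not dominated (best floor area).
P2: not dominated.
P3: not dominated.
P4: not dominated (best highway distance).
P5: not dominated (best dock doors).
P6: dominated by P2 (floor area 39≥23, highway distance 5≤16, lease 371≤455, dock doors 28≥22).
P7: not dominated.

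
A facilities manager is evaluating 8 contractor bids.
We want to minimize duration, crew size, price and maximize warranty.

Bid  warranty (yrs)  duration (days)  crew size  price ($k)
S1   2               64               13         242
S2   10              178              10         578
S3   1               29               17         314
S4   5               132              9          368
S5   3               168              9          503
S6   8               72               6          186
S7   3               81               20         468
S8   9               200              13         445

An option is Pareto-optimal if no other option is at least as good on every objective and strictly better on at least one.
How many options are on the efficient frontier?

S1: not dominated.
S2: not dominated (best warranty).
S3: not dominated (best duration).
S4: dominated by S6 (warranty 8≥5, duration 72≤132, crew size 6≤9, price 186≤368).
S5: dominated by S4 (warranty 5≥3, duration 132≤168, crew size 9≤9, price 368≤503).
S6: not dominated (best crew size).
S7: dominated by S6 (warranty 8≥3, duration 72≤81, crew size 6≤20, price 186≤468).
S8: not dominated.
Pareto-optimal: S1, S2, S3, S6, S8 → 5.

5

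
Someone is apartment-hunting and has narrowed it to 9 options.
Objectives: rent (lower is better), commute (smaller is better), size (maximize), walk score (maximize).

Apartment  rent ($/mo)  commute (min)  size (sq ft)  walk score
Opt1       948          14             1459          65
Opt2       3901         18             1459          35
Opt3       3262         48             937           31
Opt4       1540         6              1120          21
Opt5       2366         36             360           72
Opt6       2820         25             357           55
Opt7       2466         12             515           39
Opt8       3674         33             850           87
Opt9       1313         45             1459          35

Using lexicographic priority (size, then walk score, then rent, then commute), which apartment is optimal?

First maximize size: best is 1459, kept {Opt1, Opt2, Opt9}.
Then maximize walk score: best is 65, kept {Opt1}.

Opt1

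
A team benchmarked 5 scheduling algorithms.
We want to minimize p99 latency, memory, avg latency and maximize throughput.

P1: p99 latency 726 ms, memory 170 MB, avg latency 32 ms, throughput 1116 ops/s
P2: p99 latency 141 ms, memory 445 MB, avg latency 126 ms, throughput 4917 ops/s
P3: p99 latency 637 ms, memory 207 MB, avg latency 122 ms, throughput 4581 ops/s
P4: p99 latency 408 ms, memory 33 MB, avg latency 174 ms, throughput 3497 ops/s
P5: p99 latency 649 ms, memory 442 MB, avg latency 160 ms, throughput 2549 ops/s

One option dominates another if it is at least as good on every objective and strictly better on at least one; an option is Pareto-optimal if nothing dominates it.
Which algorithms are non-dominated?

P1: not dominated (best avg latency).
P2: not dominated (best p99 latency).
P3: not dominated.
P4: not dominated (best memory).
P5: dominated by P3 (p99 latency 637≤649, memory 207≤442, avg latency 122≤160, throughput 4581≥2549).

P1, P2, P3, P4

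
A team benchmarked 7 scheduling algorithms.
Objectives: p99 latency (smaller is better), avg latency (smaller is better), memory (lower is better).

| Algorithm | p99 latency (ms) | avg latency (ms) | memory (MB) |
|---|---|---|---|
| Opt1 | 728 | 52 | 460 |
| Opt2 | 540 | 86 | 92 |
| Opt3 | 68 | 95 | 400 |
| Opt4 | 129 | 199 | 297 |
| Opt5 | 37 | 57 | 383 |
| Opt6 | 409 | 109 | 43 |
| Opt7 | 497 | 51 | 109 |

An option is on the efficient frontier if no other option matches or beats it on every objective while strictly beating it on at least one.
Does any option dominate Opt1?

Yes

Opt7 vs Opt1: p99 latency 497≤728, avg latency 51≤52, memory 109≤460 — Opt7 is at least as good on every objective and strictly better on at least one, so Opt7 dominates Opt1.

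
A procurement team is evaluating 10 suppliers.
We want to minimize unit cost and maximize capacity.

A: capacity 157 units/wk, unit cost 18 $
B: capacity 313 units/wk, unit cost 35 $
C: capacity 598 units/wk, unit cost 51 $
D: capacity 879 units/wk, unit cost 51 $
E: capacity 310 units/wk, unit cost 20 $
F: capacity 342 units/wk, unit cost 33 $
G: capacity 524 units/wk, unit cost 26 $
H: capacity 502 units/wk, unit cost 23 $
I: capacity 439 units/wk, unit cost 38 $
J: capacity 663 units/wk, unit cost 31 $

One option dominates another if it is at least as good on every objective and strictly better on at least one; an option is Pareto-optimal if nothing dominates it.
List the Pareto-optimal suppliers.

A, D, E, G, H, J

A: not dominated (best unit cost).
B: dominated by F (capacity 342≥313, unit cost 33≤35).
C: dominated by D (capacity 879≥598, unit cost 51≤51).
D: not dominated (best capacity).
E: not dominated.
F: dominated by G (capacity 524≥342, unit cost 26≤33).
G: not dominated.
H: not dominated.
I: dominated by G (capacity 524≥439, unit cost 26≤38).
J: not dominated.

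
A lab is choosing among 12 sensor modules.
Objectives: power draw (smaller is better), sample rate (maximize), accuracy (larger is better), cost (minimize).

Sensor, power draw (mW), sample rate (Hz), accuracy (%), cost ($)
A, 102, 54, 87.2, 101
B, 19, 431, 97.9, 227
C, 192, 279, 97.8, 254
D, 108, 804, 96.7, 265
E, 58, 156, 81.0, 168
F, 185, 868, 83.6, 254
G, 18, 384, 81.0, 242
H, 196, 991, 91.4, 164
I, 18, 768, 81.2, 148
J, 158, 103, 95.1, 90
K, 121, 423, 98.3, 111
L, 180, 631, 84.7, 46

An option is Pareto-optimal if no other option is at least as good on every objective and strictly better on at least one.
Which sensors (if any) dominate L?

none

A: worse on sample rate (54 vs 631).
B: worse on sample rate (431 vs 631).
C: worse on power draw (192 vs 180).
D: worse on cost (265 vs 46).
E: worse on sample rate (156 vs 631).
F: worse on power draw (185 vs 180).
G: worse on sample rate (384 vs 631).
H: worse on power draw (196 vs 180).
I: worse on accuracy (81.2 vs 84.7).
J: worse on sample rate (103 vs 631).
K: worse on sample rate (423 vs 631).
No option dominates L.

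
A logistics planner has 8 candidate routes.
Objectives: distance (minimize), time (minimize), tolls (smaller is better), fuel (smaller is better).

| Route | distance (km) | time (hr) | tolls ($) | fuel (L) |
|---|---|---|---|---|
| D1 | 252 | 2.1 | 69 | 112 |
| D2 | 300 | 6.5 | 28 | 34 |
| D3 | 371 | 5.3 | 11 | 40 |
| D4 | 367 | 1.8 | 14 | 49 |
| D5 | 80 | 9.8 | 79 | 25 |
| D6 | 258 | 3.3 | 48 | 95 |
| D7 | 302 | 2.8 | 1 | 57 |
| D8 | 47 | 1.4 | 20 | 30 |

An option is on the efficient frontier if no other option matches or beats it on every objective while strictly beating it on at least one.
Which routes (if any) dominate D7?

D1: worse on tolls (69 vs 1).
D2: worse on time (6.5 vs 2.8).
D3: worse on distance (371 vs 302).
D4: worse on distance (367 vs 302).
D5: worse on time (9.8 vs 2.8).
D6: worse on time (3.3 vs 2.8).
D8: worse on tolls (20 vs 1).
No option dominates D7.

none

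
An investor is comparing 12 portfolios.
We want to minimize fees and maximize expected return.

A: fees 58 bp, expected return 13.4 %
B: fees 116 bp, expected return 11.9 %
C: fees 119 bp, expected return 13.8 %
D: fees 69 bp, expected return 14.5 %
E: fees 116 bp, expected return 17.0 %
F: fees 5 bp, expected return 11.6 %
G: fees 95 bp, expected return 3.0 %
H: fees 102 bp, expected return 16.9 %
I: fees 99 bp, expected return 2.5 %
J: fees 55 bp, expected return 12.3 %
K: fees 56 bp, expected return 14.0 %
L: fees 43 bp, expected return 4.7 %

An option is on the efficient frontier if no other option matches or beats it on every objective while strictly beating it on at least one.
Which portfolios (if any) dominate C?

D, E, H, K

D: fees 69≤119, expected return 14.5≥13.8 — dominates C.
E: fees 116≤119, expected return 17.0≥13.8 — dominates C.
H: fees 102≤119, expected return 16.9≥13.8 — dominates C.
K: fees 56≤119, expected return 14.0≥13.8 — dominates C.
Others (A, B, F, G, I, J, L) are each worse than C on at least one objective.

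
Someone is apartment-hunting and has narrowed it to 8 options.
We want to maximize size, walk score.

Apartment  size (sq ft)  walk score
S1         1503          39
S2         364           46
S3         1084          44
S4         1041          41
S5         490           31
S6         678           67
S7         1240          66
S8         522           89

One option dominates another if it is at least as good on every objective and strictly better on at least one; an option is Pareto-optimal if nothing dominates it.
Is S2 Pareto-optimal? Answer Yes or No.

S6 vs S2: size 678≥364, walk score 67≥46 — S6 is at least as good on every objective and strictly better on at least one, so S6 dominates S2.

No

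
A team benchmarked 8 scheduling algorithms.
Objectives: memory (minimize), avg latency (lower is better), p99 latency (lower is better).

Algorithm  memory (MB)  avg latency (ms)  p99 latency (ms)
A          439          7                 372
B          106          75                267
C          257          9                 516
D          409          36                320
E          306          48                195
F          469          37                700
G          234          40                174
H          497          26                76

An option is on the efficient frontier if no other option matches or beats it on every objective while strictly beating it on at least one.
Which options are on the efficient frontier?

A, B, C, D, G, H

A: not dominated (best avg latency).
B: not dominated (best memory).
C: not dominated.
D: not dominated.
E: dominated by G (memory 234≤306, avg latency 40≤48, p99 latency 174≤195).
F: dominated by A (memory 439≤469, avg latency 7≤37, p99 latency 372≤700).
G: not dominated.
H: not dominated (best p99 latency).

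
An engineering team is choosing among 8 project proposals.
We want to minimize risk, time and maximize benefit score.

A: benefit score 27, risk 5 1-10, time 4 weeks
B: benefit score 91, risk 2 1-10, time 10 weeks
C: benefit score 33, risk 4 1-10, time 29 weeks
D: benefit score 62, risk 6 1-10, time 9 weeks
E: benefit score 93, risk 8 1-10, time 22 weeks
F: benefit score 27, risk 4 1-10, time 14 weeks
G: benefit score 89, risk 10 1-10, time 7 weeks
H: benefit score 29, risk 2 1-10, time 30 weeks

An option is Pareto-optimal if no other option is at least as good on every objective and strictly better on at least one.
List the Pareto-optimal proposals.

A, B, D, E, G

A: not dominated (best time).
B: not dominated.
C: dominated by B (benefit score 91≥33, risk 2≤4, time 10≤29).
D: not dominated.
E: not dominated (best benefit score).
F: dominated by B (benefit score 91≥27, risk 2≤4, time 10≤14).
G: not dominated.
H: dominated by B (benefit score 91≥29, risk 2≤2, time 10≤30).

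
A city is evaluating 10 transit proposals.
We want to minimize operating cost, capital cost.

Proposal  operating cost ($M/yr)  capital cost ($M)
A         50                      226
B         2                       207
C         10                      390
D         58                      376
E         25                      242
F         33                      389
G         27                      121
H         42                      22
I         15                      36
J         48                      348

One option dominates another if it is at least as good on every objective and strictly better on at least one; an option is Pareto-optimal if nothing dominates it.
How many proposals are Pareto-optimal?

3

A: dominated by B (operating cost 2≤50, capital cost 207≤226).
B: not dominated (best operating cost).
C: dominated by B (operating cost 2≤10, capital cost 207≤390).
D: dominated by A (operating cost 50≤58, capital cost 226≤376).
E: dominated by B (operating cost 2≤25, capital cost 207≤242).
F: dominated by B (operating cost 2≤33, capital cost 207≤389).
G: dominated by I (operating cost 15≤27, capital cost 36≤121).
H: not dominated (best capital cost).
I: not dominated.
J: dominated by B (operating cost 2≤48, capital cost 207≤348).
Pareto-optimal: B, H, I → 3.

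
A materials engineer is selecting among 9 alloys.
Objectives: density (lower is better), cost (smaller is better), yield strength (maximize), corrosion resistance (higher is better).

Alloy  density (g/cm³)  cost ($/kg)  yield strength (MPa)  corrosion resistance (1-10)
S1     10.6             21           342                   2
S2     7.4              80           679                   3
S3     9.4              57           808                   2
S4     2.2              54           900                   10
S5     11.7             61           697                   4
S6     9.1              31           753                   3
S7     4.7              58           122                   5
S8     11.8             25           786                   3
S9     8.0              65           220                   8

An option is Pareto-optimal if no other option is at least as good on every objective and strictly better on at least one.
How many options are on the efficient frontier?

4

S1: not dominated (best cost).
S2: dominated by S4 (density 2.2≤7.4, cost 54≤80, yield strength 900≥679, corrosion resistance 10≥3).
S3: dominated by S4 (density 2.2≤9.4, cost 54≤57, yield strength 900≥808, corrosion resistance 10≥2).
S4: not dominated (best density).
S5: dominated by S4 (density 2.2≤11.7, cost 54≤61, yield strength 900≥697, corrosion resistance 10≥4).
S6: not dominated.
S7: dominated by S4 (density 2.2≤4.7, cost 54≤58, yield strength 900≥122, corrosion resistance 10≥5).
S8: not dominated.
S9: dominated by S4 (density 2.2≤8.0, cost 54≤65, yield strength 900≥220, corrosion resistance 10≥8).
Pareto-optimal: S1, S4, S6, S8 → 4.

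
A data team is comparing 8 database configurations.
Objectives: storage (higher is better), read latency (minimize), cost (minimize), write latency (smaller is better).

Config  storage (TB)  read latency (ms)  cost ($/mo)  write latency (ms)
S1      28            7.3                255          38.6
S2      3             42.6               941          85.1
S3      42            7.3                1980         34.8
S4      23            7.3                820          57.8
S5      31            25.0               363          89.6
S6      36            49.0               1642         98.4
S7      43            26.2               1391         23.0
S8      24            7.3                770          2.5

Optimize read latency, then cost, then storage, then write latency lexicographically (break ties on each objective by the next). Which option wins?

First minimize read latency: best is 7.3, kept {S1, S3, S4, S8}.
Then minimize cost: best is 255, kept {S1}.

S1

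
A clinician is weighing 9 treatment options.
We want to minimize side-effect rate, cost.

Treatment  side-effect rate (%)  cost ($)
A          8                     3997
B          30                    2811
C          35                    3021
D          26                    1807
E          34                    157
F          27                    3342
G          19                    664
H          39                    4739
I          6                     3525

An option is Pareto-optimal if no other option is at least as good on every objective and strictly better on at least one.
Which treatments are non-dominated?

E, G, I

A: dominated by I (side-effect rate 6≤8, cost 3525≤3997).
B: dominated by D (side-effect rate 26≤30, cost 1807≤2811).
C: dominated by B (side-effect rate 30≤35, cost 2811≤3021).
D: dominated by G (side-effect rate 19≤26, cost 664≤1807).
E: not dominated (best cost).
F: dominated by D (side-effect rate 26≤27, cost 1807≤3342).
G: not dominated.
H: dominated by A (side-effect rate 8≤39, cost 3997≤4739).
I: not dominated (best side-effect rate).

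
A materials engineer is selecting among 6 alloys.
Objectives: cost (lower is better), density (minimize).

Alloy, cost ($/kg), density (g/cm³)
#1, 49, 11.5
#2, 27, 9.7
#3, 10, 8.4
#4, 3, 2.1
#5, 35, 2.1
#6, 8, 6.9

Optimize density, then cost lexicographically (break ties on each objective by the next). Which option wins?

#4

First minimize density: best is 2.1, kept {#4, #5}.
Then minimize cost: best is 3, kept {#4}.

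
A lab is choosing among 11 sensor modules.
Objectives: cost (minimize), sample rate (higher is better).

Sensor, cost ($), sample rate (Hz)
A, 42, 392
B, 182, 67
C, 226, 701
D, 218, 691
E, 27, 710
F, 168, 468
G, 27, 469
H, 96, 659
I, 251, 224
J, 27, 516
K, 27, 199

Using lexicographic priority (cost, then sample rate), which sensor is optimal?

E

First minimize cost: best is 27, kept {E, G, J, K}.
Then maximize sample rate: best is 710, kept {E}.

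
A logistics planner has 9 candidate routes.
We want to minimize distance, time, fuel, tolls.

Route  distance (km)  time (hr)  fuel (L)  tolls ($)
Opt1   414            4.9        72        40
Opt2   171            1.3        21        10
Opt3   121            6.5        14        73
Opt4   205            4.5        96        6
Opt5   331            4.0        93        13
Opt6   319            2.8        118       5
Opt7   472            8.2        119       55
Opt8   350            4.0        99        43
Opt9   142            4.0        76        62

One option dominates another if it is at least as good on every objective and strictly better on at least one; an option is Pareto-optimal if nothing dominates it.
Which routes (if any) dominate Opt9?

none

Opt1: worse on distance (414 vs 142).
Opt2: worse on distance (171 vs 142).
Opt3: worse on time (6.5 vs 4.0).
Opt4: worse on distance (205 vs 142).
Opt5: worse on distance (331 vs 142).
Opt6: worse on distance (319 vs 142).
Opt7: worse on distance (472 vs 142).
Opt8: worse on distance (350 vs 142).
No option dominates Opt9.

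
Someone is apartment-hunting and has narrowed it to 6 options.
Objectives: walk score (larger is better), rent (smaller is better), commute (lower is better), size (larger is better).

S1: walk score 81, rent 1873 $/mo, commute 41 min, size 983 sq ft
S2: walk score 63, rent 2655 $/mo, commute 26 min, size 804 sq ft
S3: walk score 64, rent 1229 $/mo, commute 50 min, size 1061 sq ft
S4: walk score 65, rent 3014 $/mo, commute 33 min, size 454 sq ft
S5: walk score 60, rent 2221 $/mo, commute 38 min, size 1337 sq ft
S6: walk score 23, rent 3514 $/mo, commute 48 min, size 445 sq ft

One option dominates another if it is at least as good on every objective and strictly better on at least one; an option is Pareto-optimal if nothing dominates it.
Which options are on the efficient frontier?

S1: not dominated (best walk score).
S2: not dominated (best commute).
S3: not dominated (best rent).
S4: not dominated.
S5: not dominated (best size).
S6: dominated by S1 (walk score 81≥23, rent 1873≤3514, commute 41≤48, size 983≥445).

S1, S2, S3, S4, S5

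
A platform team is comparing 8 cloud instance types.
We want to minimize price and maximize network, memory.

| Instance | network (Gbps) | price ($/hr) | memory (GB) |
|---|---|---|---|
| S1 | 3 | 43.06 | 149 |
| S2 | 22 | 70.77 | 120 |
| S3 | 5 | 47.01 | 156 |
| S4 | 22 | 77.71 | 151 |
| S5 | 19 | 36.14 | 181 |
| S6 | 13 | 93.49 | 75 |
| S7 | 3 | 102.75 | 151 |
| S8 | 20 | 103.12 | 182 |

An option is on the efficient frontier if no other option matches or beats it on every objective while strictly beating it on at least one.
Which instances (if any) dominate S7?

S3, S4, S5

S3: network 5≥3, price 47.01≤102.75, memory 156≥151 — dominates S7.
S4: network 22≥3, price 77.71≤102.75, memory 151≥151 — dominates S7.
S5: network 19≥3, price 36.14≤102.75, memory 181≥151 — dominates S7.
Others (S1, S2, S6, S8) are each worse than S7 on at least one objective.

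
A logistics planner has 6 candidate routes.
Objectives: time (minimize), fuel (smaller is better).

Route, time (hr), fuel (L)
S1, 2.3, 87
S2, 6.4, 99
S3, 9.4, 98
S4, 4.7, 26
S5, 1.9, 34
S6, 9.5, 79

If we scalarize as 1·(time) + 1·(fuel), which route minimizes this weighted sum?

S1: 1·2.3 + 1·87 = 89.3
S2: 1·6.4 + 1·99 = 105.4
S3: 1·9.4 + 1·98 = 107.4
S4: 1·4.7 + 1·26 = 30.7
S5: 1·1.9 + 1·34 = 35.9
S6: 1·9.5 + 1·79 = 88.5
Lowest: S4 at 30.7.

S4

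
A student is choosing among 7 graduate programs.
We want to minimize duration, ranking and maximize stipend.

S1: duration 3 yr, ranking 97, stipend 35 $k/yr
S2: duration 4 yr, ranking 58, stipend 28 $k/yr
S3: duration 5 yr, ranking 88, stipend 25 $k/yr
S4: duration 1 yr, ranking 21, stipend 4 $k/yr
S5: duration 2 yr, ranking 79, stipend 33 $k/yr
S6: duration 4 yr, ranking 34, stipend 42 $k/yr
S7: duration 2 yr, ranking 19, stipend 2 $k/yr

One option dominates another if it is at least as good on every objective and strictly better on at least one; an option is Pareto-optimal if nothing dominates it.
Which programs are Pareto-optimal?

S1, S4, S5, S6, S7

S1: not dominated.
S2: dominated by S6 (duration 4≤4, ranking 34≤58, stipend 42≥28).
S3: dominated by S2 (duration 4≤5, ranking 58≤88, stipend 28≥25).
S4: not dominated (best duration).
S5: not dominated.
S6: not dominated (best stipend).
S7: not dominated (best ranking).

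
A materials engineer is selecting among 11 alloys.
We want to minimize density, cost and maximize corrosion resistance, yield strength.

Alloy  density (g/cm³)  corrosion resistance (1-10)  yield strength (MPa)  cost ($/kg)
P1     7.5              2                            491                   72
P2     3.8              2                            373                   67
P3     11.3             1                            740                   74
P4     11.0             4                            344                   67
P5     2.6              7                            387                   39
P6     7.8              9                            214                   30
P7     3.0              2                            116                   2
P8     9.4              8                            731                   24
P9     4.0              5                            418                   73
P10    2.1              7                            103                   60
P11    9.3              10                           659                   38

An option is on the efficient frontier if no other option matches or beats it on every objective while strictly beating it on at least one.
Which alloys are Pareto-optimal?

P1, P3, P5, P6, P7, P8, P9, P10, P11

P1: not dominated.
P2: dominated by P5 (density 2.6≤3.8, corrosion resistance 7≥2, yield strength 387≥373, cost 39≤67).
P3: not dominated (best yield strength).
P4: dominated by P5 (density 2.6≤11.0, corrosion resistance 7≥4, yield strength 387≥344, cost 39≤67).
P5: not dominated.
P6: not dominated.
P7: not dominated (best cost).
P8: not dominated.
P9: not dominated.
P10: not dominated (best density).
P11: not dominated (best corrosion resistance).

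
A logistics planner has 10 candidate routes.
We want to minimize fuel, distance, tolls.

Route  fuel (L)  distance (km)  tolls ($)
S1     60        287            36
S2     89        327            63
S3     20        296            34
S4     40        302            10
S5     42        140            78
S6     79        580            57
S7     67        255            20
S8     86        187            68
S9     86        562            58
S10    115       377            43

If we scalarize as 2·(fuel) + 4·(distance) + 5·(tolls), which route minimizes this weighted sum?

S5

S1: 2·60 + 4·287 + 5·36 = 1448
S2: 2·89 + 4·327 + 5·63 = 1801
S3: 2·20 + 4·296 + 5·34 = 1394
S4: 2·40 + 4·302 + 5·10 = 1338
S5: 2·42 + 4·140 + 5·78 = 1034
S6: 2·79 + 4·580 + 5·57 = 2763
S7: 2·67 + 4·255 + 5·20 = 1254
S8: 2·86 + 4·187 + 5·68 = 1260
S9: 2·86 + 4·562 + 5·58 = 2710
S10: 2·115 + 4·377 + 5·43 = 1953
Lowest: S5 at 1034.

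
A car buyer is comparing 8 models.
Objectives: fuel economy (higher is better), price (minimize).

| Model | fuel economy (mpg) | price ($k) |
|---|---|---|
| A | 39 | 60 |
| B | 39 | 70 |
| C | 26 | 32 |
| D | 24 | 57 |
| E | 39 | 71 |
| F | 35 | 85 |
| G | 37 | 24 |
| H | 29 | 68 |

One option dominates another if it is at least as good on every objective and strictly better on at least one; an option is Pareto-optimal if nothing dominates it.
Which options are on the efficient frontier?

A: not dominated.
B: dominated by A (fuel economy 39≥39, price 60≤70).
C: dominated by G (fuel economy 37≥26, price 24≤32).
D: dominated by C (fuel economy 26≥24, price 32≤57).
E: dominated by A (fuel economy 39≥39, price 60≤71).
F: dominated by A (fuel economy 39≥35, price 60≤85).
G: not dominated (best price).
H: dominated by A (fuel economy 39≥29, price 60≤68).

A, G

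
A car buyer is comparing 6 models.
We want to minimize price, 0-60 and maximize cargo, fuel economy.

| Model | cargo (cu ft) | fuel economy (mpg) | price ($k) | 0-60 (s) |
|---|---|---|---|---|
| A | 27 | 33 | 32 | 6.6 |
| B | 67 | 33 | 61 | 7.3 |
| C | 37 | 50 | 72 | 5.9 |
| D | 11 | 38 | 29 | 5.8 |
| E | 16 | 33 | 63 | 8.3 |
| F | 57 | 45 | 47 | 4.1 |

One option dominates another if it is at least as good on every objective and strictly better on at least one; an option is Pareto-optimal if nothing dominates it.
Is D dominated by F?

No

F vs D: F is worse on price (47 vs 29), so it does not dominate D.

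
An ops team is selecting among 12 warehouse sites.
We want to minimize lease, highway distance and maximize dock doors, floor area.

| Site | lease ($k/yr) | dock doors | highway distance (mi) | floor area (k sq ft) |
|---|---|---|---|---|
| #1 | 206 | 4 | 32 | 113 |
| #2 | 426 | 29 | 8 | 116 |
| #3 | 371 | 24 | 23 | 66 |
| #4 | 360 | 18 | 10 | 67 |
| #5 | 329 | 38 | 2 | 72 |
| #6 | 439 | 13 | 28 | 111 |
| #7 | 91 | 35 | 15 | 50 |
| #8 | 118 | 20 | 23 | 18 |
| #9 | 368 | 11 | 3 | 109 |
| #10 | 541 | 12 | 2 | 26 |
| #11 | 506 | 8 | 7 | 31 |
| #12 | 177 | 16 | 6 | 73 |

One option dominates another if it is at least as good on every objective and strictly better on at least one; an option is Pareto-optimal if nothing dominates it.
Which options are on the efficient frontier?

#1: not dominated.
#2: not dominated (best floor area).
#3: dominated by #5 (lease 329≤371, dock doors 38≥24, highway distance 2≤23, floor area 72≥66).
#4: dominated by #5 (lease 329≤360, dock doors 38≥18, highway distance 2≤10, floor area 72≥67).
#5: not dominated (best dock doors).
#6: dominated by #2 (lease 426≤439, dock doors 29≥13, highway distance 8≤28, floor area 116≥111).
#7: not dominated (best lease).
#8: dominated by #7 (lease 91≤118, dock doors 35≥20, highway distance 15≤23, floor area 50≥18).
#9: not dominated.
#10: dominated by #5 (lease 329≤541, dock doors 38≥12, highway distance 2≤2, floor area 72≥26).
#11: dominated by #5 (lease 329≤506, dock doors 38≥8, highway distance 2≤7, floor area 72≥31).
#12: not dominated.

#1, #2, #5, #7, #9, #12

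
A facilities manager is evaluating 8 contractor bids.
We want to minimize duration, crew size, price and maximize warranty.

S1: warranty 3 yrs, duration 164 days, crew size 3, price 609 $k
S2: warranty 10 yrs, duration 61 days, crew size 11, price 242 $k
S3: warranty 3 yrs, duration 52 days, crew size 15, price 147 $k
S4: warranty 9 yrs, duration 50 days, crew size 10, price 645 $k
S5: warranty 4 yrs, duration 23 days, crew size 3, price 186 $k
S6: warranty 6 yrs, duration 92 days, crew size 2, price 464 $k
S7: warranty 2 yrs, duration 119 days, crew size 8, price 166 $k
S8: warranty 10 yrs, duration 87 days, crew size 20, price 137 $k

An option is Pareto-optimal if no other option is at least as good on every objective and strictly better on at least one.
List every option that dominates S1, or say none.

S5, S6

S5: warranty 4≥3, duration 23≤164, crew size 3≤3, price 186≤609 — dominates S1.
S6: warranty 6≥3, duration 92≤164, crew size 2≤3, price 464≤609 — dominates S1.
Others (S2, S3, S4, S7, S8) are each worse than S1 on at least one objective.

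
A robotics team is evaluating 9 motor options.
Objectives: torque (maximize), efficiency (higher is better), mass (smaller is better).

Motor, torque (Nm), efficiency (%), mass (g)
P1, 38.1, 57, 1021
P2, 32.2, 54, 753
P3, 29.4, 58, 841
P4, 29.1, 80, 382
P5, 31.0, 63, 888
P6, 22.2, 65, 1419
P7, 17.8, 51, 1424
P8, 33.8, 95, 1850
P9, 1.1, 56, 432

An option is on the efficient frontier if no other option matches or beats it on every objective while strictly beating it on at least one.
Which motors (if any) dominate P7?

P1: torque 38.1≥17.8, efficiency 57≥51, mass 1021≤1424 — dominates P7.
P2: torque 32.2≥17.8, efficiency 54≥51, mass 753≤1424 — dominates P7.
P3: torque 29.4≥17.8, efficiency 58≥51, mass 841≤1424 — dominates P7.
P4: torque 29.1≥17.8, efficiency 80≥51, mass 382≤1424 — dominates P7.
P5: torque 31.0≥17.8, efficiency 63≥51, mass 888≤1424 — dominates P7.
P6: torque 22.2≥17.8, efficiency 65≥51, mass 1419≤1424 — dominates P7.
Others (P8, P9) are each worse than P7 on at least one objective.

P1, P2, P3, P4, P5, P6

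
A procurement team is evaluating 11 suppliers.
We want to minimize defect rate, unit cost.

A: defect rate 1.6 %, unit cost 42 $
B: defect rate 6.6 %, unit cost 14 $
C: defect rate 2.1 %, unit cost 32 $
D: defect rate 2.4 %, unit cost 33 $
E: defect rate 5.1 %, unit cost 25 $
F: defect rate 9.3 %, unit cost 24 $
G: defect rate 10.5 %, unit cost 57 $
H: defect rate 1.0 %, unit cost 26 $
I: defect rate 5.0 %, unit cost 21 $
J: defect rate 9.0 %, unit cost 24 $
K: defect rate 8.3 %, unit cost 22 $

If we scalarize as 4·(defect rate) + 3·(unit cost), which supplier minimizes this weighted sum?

A: 4·1.6 + 3·42 = 132.4
B: 4·6.6 + 3·14 = 68.4
C: 4·2.1 + 3·32 = 104.4
D: 4·2.4 + 3·33 = 108.6
E: 4·5.1 + 3·25 = 95.4
F: 4·9.3 + 3·24 = 109.2
G: 4·10.5 + 3·57 = 213.0
H: 4·1.0 + 3·26 = 82.0
I: 4·5.0 + 3·21 = 83.0
J: 4·9.0 + 3·24 = 108.0
K: 4·8.3 + 3·22 = 99.2
Lowest: B at 68.4.

B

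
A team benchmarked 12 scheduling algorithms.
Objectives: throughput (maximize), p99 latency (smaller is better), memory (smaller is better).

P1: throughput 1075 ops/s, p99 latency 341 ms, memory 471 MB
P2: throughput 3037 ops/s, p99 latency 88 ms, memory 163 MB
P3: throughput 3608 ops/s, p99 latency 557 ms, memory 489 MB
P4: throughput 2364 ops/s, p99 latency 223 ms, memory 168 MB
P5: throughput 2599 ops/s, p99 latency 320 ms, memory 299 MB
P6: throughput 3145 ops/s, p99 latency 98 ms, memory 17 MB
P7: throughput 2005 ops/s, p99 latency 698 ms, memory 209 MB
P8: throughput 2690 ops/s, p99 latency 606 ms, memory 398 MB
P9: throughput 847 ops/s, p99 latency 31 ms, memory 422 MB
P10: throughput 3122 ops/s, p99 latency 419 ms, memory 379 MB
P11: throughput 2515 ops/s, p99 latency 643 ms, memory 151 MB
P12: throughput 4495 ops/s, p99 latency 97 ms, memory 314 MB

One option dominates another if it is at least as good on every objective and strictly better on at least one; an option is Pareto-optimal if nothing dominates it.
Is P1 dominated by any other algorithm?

Yes

P2 vs P1: throughput 3037≥1075, p99 latency 88≤341, memory 163≤471 — P2 is at least as good on every objective and strictly better on at least one, so P2 dominates P1.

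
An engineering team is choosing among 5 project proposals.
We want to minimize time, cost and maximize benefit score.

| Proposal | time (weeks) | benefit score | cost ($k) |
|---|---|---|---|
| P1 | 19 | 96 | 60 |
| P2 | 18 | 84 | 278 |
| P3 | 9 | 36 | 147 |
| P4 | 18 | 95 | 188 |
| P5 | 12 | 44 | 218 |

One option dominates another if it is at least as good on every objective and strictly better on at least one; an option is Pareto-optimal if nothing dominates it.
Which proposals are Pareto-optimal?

P1: not dominated (best benefit score).
P2: dominated by P4 (time 18≤18, benefit score 95≥84, cost 188≤278).
P3: not dominated (best time).
P4: not dominated.
P5: not dominated.

P1, P3, P4, P5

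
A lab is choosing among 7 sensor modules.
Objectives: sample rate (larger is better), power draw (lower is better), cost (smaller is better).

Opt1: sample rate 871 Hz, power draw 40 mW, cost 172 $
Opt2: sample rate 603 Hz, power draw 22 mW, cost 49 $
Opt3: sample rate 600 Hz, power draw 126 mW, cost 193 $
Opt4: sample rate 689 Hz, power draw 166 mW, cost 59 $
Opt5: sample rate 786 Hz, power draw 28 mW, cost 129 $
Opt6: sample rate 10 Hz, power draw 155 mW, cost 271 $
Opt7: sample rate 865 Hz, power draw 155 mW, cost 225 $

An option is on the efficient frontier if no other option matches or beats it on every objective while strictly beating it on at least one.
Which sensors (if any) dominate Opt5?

none

Opt1: worse on power draw (40 vs 28).
Opt2: worse on sample rate (603 vs 786).
Opt3: worse on sample rate (600 vs 786).
Opt4: worse on sample rate (689 vs 786).
Opt6: worse on sample rate (10 vs 786).
Opt7: worse on power draw (155 vs 28).
No option dominates Opt5.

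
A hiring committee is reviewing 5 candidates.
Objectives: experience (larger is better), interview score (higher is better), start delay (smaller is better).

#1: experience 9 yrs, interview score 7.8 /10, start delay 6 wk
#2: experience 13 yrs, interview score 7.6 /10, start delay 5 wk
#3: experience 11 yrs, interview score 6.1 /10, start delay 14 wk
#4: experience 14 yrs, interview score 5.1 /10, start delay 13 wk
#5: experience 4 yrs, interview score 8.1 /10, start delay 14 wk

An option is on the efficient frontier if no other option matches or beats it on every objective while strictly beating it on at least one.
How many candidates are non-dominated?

#1: not dominated.
#2: not dominated (best start delay).
#3: dominated by #2 (experience 13≥11, interview score 7.6≥6.1, start delay 5≤14).
#4: not dominated (best experience).
#5: not dominated (best interview score).
Pareto-optimal: #1, #2, #4, #5 → 4.

4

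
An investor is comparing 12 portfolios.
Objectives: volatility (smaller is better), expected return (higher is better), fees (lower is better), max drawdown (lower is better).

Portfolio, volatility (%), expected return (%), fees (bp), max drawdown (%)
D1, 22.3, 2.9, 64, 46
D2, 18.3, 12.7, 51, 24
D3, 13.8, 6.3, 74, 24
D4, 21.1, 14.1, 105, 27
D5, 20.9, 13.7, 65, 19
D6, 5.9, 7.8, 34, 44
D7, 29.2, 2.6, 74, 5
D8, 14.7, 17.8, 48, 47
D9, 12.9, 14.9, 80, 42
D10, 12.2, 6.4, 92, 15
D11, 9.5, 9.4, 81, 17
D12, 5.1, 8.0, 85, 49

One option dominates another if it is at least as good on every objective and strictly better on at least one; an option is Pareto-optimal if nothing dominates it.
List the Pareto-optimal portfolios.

D2, D3, D4, D5, D6, D7, D8, D9, D10, D11, D12

D1: dominated by D2 (volatility 18.3≤22.3, expected return 12.7≥2.9, fees 51≤64, max drawdown 24≤46).
D2: not dominated.
D3: not dominated.
D4: not dominated.
D5: not dominated.
D6: not dominated (best fees).
D7: not dominated (best max drawdown).
D8: not dominated (best expected return).
D9: not dominated.
D10: not dominated.
D11: not dominated.
D12: not dominated (best volatility).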